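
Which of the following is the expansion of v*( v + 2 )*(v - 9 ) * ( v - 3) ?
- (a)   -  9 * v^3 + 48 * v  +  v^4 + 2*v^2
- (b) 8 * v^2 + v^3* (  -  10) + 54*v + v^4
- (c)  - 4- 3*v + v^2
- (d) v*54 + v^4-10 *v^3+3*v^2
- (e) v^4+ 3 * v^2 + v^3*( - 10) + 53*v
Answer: d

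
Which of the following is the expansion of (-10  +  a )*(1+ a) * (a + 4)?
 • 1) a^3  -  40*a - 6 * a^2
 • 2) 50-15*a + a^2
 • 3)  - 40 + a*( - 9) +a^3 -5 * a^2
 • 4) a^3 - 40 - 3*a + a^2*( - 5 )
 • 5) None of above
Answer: 5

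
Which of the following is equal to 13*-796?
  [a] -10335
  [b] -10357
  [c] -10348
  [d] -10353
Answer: c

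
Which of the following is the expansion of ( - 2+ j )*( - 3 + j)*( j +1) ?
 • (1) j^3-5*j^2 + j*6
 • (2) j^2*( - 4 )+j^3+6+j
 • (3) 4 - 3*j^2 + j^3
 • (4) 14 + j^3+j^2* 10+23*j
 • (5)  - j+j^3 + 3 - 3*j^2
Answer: 2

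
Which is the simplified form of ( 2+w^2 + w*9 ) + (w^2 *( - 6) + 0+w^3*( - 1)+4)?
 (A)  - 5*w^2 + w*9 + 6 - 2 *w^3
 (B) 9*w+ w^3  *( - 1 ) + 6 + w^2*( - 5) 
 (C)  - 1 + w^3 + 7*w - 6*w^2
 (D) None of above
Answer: B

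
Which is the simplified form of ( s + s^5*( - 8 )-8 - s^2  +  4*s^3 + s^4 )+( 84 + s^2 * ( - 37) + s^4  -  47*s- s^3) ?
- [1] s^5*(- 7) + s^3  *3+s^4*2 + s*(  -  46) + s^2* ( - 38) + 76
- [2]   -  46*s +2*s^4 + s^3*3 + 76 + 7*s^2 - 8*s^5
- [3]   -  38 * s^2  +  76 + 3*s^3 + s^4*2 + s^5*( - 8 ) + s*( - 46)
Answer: 3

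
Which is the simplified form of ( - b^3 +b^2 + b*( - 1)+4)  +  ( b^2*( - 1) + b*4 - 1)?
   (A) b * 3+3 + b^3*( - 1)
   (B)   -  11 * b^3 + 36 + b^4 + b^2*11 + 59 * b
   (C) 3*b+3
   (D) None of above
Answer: A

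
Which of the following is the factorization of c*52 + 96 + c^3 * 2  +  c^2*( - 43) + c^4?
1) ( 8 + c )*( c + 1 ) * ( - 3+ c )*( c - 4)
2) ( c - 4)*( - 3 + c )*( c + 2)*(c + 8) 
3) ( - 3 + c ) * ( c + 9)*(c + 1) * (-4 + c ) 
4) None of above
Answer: 1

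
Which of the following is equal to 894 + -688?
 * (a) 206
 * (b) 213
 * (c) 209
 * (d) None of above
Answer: a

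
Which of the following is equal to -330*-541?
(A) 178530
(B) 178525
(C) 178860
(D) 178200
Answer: A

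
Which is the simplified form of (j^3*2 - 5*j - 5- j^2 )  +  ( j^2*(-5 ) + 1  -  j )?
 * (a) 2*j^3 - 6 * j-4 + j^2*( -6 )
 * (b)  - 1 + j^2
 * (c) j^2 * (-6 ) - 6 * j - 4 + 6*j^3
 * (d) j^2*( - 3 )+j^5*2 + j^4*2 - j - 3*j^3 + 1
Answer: a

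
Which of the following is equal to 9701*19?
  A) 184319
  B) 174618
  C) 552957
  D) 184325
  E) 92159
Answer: A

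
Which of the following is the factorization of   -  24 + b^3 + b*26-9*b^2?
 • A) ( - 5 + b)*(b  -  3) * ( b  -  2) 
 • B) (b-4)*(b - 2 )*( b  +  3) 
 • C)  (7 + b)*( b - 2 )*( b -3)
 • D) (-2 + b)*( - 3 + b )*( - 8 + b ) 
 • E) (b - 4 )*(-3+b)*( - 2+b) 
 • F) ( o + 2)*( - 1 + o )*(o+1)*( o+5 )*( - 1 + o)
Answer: E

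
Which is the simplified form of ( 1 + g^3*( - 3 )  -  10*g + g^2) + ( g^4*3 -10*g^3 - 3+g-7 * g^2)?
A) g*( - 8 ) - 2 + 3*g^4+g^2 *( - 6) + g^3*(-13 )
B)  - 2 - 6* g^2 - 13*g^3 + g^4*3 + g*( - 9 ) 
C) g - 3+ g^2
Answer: B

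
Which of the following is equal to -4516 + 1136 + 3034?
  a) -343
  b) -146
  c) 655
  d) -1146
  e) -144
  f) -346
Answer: f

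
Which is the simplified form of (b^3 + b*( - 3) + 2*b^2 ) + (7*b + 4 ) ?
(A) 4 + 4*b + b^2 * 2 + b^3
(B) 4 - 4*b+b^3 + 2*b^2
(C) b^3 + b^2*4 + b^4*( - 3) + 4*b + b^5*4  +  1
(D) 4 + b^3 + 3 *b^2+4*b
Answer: A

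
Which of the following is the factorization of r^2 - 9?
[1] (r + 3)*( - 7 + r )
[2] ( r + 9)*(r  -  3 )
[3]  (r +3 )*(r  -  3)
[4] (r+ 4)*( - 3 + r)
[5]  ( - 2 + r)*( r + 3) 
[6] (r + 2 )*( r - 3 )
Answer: 3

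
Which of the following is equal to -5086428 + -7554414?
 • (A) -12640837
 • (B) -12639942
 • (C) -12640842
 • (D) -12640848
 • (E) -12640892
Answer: C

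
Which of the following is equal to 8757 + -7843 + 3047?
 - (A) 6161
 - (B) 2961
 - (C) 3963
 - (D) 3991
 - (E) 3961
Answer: E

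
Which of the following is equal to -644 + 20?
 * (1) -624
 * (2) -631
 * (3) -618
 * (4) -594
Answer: 1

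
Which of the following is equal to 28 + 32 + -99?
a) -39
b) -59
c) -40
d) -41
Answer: a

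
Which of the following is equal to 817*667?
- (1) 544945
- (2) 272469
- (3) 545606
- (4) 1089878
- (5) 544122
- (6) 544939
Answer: 6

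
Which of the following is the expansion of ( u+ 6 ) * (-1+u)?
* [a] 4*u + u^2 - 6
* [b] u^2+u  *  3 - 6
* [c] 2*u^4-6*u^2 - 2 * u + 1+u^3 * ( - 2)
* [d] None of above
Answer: d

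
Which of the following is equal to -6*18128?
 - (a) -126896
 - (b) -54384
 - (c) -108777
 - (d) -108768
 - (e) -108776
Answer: d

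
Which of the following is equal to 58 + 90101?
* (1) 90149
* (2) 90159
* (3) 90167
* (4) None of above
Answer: 2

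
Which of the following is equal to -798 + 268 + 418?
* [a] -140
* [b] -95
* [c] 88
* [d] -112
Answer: d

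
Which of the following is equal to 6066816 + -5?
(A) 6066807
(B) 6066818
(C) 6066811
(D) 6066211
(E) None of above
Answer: C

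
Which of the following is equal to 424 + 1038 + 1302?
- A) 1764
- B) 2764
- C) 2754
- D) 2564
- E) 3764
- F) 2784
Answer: B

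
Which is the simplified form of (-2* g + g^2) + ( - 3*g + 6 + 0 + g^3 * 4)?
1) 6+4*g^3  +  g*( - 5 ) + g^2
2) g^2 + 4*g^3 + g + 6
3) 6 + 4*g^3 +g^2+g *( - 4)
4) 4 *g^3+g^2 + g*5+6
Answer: 1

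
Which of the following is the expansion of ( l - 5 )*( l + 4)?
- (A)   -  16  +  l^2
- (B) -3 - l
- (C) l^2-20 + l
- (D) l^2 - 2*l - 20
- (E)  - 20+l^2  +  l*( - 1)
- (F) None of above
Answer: E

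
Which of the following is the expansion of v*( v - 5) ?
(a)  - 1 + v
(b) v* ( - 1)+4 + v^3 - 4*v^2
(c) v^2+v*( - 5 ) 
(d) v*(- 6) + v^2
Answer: c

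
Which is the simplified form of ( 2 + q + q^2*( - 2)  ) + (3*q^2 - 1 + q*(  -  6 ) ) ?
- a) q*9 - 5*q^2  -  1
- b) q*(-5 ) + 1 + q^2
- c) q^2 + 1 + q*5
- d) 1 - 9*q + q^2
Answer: b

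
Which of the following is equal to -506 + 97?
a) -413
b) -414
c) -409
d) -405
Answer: c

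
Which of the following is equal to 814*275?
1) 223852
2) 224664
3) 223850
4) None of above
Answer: 3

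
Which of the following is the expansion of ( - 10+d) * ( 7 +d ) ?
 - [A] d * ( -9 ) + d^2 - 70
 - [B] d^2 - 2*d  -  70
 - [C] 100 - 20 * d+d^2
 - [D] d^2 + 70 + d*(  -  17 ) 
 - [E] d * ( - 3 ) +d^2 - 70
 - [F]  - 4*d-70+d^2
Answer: E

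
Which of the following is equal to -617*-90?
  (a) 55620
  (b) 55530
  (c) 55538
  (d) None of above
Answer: b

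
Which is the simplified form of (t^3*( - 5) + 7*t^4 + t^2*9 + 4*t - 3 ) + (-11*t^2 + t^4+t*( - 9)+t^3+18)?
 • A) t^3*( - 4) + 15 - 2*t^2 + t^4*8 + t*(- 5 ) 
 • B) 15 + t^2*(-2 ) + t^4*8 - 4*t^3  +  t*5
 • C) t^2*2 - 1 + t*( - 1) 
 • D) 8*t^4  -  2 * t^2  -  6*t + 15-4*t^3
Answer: A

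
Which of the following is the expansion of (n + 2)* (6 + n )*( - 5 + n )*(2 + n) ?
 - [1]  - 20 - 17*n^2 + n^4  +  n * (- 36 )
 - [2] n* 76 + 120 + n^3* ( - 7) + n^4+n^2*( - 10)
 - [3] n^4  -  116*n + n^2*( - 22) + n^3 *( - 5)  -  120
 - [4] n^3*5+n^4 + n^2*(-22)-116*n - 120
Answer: 4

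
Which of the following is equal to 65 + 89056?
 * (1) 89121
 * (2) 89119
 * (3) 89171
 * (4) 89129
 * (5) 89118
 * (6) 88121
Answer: 1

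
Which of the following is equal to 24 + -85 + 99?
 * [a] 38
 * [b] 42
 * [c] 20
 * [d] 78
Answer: a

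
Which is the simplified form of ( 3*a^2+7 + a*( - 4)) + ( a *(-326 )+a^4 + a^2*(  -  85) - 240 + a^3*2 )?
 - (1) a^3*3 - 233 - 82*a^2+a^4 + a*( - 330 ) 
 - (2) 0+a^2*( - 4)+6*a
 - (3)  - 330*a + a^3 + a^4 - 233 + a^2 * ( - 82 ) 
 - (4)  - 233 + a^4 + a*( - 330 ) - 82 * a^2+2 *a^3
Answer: 4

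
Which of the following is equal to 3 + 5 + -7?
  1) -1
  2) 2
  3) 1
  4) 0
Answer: 3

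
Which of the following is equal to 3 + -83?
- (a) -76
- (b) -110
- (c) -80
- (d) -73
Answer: c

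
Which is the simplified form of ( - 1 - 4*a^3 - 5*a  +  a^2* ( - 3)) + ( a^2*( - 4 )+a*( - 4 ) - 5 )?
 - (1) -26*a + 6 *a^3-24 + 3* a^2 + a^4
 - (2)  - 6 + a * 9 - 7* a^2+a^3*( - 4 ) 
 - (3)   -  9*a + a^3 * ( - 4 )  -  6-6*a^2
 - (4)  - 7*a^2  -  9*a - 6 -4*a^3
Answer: 4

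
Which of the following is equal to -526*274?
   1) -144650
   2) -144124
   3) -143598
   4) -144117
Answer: 2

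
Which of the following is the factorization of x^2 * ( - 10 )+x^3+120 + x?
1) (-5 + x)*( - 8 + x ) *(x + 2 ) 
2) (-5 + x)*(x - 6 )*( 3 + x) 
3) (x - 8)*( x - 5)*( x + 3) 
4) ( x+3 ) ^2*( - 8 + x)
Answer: 3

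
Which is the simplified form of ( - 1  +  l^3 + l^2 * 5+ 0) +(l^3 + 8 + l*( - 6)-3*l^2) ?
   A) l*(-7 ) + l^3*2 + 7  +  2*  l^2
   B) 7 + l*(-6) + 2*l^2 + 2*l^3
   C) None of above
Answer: B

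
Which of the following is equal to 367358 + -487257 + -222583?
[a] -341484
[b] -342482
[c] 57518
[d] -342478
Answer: b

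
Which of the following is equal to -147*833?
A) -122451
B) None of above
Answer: A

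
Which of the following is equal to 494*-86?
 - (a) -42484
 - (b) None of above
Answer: a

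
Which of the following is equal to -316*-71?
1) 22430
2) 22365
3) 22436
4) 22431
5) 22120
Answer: 3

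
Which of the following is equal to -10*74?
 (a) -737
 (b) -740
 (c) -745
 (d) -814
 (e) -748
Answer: b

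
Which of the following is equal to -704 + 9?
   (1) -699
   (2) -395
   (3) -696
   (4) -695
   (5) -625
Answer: 4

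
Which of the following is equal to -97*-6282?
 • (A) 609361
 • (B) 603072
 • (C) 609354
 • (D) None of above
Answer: C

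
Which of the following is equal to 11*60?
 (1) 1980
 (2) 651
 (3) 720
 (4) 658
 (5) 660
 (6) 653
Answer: 5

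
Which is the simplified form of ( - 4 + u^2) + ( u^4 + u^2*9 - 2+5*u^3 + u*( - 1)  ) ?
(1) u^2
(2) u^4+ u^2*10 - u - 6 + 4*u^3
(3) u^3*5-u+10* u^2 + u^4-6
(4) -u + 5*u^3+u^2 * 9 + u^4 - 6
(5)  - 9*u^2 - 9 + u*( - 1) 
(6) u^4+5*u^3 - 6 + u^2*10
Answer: 3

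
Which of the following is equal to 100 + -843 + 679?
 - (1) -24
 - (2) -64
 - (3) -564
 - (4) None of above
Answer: 2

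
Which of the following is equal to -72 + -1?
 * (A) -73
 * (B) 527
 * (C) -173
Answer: A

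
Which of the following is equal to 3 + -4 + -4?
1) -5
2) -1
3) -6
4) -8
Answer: 1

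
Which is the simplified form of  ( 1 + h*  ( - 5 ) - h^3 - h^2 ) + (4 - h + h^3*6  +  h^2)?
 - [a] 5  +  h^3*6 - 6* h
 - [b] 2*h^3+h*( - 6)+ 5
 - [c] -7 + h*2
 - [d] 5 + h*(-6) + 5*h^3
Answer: d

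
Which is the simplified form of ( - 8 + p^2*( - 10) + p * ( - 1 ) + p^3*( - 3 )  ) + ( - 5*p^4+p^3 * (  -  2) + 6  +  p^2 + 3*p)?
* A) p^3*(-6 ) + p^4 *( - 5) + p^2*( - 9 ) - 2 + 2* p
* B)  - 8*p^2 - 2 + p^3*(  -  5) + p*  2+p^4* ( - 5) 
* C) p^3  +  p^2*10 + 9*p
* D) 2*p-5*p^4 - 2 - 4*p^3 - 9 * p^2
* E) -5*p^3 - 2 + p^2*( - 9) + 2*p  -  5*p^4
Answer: E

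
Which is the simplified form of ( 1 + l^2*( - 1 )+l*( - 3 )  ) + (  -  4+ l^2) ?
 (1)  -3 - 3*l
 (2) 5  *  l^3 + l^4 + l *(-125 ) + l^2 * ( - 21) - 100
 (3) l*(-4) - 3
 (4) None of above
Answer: 1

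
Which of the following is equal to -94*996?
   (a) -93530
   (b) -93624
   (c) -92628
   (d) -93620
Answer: b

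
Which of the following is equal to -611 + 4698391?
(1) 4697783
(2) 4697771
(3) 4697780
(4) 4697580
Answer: 3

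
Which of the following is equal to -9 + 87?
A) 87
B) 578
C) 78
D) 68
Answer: C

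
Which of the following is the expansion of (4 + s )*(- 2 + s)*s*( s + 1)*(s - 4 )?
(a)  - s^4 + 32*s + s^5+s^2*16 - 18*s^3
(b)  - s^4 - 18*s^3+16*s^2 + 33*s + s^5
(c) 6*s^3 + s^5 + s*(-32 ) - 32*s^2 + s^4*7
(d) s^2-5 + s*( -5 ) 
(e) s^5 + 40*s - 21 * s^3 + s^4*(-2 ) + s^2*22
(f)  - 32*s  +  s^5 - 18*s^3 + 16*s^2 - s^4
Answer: a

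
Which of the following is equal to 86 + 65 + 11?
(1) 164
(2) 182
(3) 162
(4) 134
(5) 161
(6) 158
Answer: 3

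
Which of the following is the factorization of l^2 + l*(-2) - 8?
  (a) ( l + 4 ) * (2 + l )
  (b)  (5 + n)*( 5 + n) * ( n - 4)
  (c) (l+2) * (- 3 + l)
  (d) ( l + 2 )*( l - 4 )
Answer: d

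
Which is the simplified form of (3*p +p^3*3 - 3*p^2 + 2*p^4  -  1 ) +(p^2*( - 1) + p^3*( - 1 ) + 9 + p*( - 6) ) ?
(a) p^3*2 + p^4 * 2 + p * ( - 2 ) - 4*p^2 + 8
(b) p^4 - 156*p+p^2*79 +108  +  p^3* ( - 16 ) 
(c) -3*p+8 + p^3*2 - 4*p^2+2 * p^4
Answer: c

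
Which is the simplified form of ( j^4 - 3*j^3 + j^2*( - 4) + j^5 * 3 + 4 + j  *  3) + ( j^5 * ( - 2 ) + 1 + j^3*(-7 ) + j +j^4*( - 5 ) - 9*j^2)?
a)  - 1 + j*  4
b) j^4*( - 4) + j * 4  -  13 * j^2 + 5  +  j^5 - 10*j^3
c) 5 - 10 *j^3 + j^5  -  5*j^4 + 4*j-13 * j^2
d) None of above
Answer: b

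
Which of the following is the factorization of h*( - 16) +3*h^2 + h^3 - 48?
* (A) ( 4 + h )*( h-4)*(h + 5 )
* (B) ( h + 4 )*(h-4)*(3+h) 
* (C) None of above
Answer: B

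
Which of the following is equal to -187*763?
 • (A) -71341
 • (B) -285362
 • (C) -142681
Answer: C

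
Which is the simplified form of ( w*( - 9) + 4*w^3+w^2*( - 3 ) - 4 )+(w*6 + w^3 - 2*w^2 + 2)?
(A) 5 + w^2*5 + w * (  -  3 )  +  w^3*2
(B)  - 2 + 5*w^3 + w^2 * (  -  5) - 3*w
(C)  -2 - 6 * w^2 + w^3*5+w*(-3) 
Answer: B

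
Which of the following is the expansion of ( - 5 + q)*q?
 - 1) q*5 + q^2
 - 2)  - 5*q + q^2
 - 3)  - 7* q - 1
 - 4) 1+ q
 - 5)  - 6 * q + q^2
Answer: 2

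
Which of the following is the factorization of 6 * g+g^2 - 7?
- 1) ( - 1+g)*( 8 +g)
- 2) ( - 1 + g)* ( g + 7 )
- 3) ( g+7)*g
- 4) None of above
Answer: 2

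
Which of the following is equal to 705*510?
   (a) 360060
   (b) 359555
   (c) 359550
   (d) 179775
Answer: c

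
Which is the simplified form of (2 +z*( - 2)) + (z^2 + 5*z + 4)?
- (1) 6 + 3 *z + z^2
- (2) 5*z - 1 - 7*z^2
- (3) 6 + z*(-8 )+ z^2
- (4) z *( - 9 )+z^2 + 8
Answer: 1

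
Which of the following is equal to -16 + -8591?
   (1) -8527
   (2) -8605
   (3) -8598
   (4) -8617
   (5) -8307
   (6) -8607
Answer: 6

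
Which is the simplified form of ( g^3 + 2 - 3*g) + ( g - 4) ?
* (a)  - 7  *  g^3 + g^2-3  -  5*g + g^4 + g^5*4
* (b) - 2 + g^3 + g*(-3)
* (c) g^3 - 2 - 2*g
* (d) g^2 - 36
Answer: c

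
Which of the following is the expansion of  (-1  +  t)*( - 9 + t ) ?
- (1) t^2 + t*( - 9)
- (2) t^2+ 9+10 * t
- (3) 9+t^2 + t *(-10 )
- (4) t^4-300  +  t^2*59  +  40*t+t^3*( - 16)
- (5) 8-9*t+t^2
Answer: 3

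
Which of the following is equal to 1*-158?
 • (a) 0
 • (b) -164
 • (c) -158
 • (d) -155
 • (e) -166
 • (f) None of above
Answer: c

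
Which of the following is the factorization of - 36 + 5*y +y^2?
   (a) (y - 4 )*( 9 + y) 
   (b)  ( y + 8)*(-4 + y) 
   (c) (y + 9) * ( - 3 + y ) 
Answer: a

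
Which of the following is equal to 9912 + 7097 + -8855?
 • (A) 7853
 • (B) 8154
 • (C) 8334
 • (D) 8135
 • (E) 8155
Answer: B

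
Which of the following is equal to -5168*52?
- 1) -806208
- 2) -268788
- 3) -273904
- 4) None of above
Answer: 4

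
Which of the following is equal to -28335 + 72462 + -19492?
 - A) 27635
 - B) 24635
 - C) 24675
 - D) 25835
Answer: B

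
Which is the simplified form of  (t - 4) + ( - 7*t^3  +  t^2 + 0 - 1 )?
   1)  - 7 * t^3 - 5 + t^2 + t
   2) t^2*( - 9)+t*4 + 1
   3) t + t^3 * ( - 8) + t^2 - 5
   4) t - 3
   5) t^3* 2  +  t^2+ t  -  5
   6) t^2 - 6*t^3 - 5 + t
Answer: 1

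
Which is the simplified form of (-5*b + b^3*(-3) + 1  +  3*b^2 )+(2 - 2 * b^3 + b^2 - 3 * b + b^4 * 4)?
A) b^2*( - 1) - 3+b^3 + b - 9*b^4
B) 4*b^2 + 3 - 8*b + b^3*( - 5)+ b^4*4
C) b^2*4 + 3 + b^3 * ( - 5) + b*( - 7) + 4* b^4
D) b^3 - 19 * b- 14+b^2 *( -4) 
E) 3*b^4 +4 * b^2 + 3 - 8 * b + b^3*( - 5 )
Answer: B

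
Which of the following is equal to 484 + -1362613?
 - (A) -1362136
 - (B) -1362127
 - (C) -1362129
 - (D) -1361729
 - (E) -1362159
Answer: C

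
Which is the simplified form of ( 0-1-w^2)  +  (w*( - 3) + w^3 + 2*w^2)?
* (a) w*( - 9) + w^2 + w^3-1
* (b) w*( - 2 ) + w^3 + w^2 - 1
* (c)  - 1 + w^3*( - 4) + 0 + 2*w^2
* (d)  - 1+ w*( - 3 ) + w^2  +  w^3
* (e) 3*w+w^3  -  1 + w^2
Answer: d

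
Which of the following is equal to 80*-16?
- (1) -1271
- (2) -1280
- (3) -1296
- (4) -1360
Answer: 2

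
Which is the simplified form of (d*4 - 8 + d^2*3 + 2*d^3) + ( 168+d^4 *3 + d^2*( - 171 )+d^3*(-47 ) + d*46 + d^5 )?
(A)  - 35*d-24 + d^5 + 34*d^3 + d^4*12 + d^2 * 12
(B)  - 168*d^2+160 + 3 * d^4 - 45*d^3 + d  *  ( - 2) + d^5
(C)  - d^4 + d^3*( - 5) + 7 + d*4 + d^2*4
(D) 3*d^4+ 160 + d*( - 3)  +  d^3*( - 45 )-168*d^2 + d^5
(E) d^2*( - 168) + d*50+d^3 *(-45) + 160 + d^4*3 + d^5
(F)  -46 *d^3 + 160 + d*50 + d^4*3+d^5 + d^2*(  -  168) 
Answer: E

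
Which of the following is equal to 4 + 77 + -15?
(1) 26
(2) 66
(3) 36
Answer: 2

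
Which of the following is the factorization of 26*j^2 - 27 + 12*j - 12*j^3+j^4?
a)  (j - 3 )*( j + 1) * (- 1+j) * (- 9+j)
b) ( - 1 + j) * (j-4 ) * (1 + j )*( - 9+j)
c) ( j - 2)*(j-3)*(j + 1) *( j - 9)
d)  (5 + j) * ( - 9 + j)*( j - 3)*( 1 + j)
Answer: a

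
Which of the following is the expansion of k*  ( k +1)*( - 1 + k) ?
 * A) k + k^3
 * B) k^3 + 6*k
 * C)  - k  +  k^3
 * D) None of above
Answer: C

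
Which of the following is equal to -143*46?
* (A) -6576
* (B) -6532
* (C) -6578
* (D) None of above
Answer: C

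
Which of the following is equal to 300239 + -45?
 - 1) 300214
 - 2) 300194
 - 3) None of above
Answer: 2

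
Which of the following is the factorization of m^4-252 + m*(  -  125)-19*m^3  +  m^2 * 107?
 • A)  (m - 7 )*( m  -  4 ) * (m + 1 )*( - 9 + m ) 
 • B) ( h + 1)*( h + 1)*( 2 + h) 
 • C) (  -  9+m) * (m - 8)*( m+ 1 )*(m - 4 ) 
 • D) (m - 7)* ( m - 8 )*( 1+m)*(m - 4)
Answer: A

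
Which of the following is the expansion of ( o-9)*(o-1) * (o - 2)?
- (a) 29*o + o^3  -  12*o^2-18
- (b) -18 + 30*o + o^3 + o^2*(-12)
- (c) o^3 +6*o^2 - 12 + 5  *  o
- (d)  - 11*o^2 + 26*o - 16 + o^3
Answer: a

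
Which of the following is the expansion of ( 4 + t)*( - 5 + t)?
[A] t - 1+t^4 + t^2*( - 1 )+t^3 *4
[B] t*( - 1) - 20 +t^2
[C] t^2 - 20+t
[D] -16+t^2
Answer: B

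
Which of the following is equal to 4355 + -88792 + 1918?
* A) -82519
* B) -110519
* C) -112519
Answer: A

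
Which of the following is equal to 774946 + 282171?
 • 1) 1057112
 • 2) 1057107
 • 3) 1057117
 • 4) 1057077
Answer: 3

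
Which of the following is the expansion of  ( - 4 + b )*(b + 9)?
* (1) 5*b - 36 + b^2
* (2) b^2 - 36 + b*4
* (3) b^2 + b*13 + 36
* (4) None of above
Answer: 1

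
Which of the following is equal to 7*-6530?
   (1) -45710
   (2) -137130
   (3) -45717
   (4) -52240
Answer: 1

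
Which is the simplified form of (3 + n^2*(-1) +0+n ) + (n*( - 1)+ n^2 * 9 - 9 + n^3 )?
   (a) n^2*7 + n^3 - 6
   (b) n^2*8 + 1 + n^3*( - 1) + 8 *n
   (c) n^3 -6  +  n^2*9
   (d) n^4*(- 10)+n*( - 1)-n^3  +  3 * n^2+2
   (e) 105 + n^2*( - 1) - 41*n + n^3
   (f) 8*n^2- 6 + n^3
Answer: f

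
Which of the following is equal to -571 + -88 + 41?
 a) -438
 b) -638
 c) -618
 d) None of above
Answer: c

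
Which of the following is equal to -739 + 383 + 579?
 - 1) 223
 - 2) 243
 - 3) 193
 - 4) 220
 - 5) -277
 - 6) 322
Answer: 1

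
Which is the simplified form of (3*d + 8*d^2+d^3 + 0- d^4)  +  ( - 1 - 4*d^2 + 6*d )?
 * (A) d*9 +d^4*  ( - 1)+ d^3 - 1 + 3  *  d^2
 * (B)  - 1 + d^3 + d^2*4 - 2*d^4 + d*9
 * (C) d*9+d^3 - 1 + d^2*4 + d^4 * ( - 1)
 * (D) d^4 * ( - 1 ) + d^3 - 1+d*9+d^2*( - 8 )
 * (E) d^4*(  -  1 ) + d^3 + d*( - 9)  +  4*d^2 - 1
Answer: C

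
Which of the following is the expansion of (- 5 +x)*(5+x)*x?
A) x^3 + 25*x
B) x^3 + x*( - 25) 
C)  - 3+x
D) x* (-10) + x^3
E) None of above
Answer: B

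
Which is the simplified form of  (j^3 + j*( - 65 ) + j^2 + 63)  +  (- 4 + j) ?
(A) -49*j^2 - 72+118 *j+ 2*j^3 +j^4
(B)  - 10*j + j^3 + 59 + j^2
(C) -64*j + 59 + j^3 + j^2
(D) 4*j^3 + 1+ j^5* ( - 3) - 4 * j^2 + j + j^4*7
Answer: C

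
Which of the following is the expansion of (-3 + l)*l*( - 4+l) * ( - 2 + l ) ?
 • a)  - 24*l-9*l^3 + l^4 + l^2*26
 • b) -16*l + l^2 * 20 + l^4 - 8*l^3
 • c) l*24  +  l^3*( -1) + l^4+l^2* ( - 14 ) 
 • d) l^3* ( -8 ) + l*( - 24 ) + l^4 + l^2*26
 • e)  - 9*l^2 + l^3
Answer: a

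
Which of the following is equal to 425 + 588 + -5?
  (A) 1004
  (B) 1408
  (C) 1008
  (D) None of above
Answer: C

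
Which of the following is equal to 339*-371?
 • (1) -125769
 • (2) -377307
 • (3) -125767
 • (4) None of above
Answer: 1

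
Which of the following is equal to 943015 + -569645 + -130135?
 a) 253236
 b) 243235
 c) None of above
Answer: b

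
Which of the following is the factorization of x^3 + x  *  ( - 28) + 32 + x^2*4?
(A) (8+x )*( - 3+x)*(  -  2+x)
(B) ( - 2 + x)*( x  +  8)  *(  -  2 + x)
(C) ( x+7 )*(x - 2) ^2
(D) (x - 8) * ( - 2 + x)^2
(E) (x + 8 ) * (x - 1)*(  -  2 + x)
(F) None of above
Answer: B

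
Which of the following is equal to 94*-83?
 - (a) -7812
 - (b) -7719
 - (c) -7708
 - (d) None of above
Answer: d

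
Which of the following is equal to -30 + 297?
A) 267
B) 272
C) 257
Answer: A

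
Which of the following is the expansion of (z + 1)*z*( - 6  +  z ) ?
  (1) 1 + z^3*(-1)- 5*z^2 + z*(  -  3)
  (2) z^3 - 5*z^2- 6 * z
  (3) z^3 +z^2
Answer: 2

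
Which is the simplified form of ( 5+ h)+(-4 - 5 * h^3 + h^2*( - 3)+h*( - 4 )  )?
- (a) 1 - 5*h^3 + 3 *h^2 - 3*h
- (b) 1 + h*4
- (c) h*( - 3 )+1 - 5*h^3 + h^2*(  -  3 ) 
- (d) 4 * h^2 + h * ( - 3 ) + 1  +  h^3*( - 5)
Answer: c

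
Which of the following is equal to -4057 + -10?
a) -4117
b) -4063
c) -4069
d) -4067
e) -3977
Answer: d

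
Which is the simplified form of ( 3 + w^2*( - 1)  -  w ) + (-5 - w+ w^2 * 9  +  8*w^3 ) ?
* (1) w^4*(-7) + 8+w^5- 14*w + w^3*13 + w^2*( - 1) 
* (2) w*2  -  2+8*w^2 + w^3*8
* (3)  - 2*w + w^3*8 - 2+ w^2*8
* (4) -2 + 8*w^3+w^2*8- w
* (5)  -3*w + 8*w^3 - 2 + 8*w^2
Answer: 3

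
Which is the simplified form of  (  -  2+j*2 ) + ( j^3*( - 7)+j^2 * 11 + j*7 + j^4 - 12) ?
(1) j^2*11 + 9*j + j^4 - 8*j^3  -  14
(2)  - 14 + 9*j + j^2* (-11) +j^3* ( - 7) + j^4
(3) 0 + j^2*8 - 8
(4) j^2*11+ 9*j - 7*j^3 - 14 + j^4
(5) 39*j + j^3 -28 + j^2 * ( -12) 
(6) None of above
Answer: 4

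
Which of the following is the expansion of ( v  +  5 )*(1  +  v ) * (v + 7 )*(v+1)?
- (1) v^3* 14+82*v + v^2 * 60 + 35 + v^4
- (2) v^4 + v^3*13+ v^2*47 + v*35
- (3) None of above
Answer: 1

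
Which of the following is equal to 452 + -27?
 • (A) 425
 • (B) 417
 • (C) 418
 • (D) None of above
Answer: A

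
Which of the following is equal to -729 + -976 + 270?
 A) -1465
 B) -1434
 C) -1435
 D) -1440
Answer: C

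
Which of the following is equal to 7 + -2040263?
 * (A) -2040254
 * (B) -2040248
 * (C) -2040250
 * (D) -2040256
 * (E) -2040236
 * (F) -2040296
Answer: D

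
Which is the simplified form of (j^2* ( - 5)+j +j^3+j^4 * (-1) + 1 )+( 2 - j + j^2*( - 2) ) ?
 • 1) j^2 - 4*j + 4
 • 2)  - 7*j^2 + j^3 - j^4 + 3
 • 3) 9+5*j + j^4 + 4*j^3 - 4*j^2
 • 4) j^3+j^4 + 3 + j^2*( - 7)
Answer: 2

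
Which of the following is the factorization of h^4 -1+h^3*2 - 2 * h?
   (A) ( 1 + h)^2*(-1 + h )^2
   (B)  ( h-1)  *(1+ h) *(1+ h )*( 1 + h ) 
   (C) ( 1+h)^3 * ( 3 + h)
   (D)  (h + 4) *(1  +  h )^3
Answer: B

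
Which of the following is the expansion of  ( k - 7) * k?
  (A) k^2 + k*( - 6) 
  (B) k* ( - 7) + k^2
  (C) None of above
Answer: B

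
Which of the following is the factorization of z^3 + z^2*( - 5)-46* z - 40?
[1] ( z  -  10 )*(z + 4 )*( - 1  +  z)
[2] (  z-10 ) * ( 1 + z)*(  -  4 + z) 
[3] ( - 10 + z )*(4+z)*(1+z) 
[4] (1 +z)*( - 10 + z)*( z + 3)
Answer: 3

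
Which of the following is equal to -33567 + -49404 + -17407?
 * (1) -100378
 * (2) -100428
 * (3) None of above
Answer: 1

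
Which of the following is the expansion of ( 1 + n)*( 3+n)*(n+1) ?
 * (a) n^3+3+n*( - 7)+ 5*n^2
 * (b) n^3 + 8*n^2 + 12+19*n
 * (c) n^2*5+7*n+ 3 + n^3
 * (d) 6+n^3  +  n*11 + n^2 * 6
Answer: c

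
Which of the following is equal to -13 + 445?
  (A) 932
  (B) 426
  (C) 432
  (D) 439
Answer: C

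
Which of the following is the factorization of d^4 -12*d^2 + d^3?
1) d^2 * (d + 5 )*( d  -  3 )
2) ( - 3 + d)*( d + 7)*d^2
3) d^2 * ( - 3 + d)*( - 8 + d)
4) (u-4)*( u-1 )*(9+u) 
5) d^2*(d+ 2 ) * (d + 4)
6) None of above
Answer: 6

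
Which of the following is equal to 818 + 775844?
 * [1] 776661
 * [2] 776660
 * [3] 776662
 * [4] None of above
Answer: 3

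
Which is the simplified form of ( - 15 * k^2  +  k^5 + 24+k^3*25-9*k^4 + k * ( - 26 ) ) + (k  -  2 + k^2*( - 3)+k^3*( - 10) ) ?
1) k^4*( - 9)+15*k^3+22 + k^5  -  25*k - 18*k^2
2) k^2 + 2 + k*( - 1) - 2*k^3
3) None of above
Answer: 1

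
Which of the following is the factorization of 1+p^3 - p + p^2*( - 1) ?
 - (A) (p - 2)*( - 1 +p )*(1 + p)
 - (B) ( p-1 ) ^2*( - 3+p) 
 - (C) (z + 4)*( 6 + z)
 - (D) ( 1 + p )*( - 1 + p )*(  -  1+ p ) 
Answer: D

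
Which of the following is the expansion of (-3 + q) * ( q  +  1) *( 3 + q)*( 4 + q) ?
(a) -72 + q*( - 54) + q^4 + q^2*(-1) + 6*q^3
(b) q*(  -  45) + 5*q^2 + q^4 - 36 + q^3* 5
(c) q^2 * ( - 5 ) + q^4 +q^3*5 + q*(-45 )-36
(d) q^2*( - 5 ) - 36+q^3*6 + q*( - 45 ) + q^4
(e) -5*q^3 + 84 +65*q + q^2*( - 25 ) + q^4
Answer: c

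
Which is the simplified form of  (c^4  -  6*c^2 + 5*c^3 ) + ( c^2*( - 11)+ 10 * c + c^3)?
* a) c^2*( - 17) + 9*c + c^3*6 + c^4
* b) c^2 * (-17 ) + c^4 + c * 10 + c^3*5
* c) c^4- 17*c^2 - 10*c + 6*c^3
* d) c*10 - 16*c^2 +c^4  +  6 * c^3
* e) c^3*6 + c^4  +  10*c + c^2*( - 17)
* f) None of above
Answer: e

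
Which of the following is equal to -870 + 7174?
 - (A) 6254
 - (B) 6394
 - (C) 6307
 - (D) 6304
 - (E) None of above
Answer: D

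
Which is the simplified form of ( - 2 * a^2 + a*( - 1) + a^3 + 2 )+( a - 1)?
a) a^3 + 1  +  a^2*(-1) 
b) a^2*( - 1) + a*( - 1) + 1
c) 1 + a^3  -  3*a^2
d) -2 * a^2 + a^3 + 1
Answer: d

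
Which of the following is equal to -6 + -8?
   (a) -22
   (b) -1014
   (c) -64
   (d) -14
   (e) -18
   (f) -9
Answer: d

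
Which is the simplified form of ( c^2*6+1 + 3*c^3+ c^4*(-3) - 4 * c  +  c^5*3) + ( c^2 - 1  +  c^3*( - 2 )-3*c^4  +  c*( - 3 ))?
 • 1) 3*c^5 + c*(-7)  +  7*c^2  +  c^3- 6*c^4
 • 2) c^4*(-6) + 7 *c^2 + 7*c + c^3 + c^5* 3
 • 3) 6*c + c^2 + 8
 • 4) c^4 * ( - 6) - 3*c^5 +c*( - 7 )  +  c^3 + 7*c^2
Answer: 1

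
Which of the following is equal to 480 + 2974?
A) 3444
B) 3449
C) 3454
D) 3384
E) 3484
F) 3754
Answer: C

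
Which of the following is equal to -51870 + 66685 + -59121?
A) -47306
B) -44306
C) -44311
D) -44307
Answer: B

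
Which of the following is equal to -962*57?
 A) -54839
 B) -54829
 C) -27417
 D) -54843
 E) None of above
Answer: E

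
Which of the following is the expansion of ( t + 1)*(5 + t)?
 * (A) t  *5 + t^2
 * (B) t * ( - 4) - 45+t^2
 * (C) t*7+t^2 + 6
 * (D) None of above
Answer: D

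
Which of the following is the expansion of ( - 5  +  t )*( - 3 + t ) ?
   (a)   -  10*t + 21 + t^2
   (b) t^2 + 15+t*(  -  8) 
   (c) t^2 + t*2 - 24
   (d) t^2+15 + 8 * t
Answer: b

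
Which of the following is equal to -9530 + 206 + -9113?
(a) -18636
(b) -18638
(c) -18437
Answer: c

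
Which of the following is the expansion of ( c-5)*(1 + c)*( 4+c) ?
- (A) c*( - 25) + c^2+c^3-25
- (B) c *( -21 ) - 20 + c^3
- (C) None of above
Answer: B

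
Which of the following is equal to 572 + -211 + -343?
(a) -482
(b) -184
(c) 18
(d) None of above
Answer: c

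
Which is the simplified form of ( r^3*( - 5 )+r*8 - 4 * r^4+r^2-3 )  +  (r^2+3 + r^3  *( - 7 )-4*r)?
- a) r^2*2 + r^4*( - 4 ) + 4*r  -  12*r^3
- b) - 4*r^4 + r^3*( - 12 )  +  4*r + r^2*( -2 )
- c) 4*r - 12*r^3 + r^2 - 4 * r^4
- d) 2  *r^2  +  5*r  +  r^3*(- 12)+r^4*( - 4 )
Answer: a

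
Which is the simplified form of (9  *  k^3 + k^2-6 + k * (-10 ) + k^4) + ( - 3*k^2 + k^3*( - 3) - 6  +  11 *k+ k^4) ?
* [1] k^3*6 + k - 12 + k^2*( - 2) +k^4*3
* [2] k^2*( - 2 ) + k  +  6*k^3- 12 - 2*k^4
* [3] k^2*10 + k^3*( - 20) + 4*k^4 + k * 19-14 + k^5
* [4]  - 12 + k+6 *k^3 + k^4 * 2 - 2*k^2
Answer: 4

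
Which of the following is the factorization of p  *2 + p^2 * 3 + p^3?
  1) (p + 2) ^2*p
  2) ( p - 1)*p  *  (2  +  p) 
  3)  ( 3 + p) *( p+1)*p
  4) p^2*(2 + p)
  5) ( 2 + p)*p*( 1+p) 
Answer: 5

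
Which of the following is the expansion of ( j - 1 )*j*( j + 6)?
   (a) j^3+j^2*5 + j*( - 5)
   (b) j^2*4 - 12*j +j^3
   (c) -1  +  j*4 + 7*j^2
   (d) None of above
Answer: d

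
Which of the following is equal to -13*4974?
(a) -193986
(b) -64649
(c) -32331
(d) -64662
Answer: d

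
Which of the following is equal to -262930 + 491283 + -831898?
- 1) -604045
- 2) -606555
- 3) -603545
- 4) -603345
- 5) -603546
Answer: 3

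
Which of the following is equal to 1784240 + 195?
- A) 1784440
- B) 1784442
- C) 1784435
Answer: C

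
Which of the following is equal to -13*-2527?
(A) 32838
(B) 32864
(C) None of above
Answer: C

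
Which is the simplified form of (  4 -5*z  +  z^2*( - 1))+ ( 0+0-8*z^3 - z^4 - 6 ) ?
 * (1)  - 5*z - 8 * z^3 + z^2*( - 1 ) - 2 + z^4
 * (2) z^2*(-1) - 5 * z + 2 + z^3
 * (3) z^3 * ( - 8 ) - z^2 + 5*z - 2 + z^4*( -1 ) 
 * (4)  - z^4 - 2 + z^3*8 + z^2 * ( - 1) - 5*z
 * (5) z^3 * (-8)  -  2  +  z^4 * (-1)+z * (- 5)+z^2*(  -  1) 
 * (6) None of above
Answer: 5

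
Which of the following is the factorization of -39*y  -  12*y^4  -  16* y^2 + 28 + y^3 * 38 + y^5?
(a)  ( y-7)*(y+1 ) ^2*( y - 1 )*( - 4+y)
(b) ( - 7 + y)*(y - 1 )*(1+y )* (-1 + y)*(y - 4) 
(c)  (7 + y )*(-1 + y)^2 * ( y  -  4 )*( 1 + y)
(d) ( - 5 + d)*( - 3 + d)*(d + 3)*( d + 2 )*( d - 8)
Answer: b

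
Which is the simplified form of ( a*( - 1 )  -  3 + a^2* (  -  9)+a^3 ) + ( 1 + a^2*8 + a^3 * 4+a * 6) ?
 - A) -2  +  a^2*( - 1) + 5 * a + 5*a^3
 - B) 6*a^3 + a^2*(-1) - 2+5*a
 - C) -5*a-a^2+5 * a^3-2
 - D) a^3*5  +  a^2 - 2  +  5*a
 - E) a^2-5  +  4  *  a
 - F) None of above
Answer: A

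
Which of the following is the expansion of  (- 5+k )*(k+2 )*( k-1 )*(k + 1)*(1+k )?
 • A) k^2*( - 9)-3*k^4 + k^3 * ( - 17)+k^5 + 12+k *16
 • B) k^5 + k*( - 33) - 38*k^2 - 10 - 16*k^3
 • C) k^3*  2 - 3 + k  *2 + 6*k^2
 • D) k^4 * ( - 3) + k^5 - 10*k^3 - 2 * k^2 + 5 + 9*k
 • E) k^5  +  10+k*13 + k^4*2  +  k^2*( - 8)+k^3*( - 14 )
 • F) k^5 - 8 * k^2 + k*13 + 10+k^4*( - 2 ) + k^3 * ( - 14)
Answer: F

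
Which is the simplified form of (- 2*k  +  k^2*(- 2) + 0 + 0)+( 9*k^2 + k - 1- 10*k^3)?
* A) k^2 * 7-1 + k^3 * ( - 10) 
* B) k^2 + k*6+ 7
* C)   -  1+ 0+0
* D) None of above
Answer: D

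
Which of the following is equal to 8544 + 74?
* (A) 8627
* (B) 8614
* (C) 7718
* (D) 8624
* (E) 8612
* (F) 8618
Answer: F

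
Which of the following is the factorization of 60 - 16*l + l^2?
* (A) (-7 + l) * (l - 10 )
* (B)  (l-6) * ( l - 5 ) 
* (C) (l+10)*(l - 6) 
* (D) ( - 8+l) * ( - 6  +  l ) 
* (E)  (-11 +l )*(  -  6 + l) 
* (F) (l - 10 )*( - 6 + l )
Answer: F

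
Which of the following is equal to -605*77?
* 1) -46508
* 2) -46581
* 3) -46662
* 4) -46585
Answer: 4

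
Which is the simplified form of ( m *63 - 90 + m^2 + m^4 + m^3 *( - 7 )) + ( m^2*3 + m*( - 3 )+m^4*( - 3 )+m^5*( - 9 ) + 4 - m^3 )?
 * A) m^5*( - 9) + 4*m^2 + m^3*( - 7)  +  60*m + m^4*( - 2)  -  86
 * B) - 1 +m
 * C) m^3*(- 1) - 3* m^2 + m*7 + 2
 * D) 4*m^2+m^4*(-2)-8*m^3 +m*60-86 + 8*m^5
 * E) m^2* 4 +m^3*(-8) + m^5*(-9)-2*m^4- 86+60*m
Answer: E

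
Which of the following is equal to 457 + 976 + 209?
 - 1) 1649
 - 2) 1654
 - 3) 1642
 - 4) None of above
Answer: 3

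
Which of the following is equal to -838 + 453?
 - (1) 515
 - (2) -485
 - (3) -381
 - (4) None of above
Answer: 4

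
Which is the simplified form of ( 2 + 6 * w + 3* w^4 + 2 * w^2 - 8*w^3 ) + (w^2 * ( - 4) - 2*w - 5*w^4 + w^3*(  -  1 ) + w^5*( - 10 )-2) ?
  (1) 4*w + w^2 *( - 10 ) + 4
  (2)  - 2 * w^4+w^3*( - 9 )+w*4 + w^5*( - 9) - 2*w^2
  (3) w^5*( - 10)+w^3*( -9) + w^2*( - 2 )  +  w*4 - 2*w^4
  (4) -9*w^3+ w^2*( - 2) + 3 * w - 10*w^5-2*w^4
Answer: 3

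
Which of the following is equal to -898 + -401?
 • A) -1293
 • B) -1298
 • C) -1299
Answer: C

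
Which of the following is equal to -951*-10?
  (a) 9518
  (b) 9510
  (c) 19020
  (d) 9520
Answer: b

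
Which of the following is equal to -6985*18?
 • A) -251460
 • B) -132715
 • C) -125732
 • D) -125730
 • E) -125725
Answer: D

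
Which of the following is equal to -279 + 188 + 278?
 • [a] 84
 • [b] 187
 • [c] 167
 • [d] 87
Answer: b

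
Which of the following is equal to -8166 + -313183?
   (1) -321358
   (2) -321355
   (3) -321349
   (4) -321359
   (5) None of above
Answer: 3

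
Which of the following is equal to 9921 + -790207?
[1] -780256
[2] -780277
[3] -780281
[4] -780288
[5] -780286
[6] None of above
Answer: 5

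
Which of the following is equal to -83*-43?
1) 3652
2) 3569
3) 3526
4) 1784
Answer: 2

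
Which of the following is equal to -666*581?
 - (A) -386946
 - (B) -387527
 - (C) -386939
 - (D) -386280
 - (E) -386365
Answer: A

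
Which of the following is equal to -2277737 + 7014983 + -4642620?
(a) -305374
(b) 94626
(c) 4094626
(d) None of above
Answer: b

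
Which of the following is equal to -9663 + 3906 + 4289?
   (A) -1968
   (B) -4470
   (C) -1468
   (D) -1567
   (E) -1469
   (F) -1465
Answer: C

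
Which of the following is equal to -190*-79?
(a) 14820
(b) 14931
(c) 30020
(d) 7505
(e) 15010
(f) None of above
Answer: e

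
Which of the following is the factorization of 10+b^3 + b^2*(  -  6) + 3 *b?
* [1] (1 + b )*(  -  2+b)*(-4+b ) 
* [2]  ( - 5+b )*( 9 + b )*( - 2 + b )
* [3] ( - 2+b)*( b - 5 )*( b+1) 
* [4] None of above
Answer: 3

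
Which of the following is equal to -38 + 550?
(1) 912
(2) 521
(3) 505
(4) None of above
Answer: 4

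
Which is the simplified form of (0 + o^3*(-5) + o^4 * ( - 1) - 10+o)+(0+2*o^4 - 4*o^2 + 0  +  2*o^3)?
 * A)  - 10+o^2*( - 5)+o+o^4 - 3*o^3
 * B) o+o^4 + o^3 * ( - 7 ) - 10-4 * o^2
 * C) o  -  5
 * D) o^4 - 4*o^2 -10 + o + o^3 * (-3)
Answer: D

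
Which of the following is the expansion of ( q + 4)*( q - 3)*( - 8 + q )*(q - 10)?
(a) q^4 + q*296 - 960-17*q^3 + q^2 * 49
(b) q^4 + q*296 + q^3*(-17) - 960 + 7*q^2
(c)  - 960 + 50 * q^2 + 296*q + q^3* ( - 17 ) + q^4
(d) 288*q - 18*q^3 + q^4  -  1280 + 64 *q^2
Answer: c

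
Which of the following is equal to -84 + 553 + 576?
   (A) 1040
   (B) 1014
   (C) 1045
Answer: C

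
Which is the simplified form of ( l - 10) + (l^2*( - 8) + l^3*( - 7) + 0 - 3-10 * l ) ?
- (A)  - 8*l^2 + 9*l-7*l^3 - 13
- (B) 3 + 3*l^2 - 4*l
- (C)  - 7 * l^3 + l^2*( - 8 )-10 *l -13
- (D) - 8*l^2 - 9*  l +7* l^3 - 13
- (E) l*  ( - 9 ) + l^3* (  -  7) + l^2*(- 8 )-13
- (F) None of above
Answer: E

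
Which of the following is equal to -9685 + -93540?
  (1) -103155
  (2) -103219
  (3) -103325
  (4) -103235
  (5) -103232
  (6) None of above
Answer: 6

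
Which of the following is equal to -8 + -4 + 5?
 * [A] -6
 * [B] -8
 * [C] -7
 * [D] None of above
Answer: C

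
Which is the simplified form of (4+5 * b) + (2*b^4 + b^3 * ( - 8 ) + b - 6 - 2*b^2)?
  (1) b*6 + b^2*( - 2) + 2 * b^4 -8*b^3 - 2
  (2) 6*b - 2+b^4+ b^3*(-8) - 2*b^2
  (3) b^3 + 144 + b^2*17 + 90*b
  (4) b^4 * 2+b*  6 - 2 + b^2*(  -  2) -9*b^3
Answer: 1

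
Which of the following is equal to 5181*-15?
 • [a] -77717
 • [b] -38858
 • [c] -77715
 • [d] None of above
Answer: c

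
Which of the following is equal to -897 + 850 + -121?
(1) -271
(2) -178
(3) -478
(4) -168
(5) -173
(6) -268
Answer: 4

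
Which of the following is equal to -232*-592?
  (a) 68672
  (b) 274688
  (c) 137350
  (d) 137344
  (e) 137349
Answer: d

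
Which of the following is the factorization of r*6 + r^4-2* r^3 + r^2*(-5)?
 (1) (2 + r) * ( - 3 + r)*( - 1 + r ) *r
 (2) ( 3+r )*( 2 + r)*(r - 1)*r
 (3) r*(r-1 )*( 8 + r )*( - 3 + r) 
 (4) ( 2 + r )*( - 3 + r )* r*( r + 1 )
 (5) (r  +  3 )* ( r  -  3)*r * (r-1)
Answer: 1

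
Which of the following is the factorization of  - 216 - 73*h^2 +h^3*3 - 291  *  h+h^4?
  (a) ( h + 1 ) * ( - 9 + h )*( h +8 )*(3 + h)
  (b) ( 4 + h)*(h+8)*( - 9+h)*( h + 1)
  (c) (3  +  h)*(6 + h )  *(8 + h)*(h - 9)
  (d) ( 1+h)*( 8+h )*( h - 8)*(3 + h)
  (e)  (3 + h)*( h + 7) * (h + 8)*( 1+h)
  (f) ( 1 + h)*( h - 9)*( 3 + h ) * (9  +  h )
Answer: a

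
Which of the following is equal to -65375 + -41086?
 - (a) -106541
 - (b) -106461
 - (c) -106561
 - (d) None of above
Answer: b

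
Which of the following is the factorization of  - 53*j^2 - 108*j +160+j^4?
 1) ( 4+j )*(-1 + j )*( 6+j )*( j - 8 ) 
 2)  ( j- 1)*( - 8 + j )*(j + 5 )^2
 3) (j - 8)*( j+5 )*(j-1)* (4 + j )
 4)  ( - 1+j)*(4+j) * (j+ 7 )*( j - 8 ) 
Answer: 3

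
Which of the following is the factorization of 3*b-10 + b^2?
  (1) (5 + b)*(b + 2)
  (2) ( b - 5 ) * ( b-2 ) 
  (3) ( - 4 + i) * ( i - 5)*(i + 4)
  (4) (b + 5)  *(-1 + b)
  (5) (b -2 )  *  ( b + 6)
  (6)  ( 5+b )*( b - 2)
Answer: 6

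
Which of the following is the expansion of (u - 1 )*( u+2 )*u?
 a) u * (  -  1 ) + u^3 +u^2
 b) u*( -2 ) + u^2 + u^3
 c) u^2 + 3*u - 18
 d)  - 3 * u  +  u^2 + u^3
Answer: b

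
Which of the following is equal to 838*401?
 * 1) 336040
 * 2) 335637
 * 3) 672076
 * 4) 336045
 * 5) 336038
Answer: 5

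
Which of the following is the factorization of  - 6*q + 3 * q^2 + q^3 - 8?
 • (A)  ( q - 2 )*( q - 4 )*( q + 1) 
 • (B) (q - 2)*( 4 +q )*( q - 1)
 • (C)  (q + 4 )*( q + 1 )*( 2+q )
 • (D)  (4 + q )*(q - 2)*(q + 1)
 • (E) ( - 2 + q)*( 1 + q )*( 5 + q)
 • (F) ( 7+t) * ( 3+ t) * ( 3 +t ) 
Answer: D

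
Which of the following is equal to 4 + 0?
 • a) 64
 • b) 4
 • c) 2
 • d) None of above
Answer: b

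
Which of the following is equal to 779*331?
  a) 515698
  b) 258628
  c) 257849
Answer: c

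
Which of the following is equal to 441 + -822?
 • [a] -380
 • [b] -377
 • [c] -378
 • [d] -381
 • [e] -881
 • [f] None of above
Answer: d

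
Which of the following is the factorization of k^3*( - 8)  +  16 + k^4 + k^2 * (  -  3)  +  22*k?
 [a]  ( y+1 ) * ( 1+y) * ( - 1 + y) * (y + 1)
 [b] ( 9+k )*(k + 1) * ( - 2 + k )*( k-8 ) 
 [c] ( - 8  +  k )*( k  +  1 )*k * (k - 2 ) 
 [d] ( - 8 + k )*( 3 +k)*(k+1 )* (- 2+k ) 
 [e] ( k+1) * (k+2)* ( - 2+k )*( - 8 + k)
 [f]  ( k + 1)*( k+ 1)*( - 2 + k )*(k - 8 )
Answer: f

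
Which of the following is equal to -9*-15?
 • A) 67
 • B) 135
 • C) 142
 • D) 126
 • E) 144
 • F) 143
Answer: B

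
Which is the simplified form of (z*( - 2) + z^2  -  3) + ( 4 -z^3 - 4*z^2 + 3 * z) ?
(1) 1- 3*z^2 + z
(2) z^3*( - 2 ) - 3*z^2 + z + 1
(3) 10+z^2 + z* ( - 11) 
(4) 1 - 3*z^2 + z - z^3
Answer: 4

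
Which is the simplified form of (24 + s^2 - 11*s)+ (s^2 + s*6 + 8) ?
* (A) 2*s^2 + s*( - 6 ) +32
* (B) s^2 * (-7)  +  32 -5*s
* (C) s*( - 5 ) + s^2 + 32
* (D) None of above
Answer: D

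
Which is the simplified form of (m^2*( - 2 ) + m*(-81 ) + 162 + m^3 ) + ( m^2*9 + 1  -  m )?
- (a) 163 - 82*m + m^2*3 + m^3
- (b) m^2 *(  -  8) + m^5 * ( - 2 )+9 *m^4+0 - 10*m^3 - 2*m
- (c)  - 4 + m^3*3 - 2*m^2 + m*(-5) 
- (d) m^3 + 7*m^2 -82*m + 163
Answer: d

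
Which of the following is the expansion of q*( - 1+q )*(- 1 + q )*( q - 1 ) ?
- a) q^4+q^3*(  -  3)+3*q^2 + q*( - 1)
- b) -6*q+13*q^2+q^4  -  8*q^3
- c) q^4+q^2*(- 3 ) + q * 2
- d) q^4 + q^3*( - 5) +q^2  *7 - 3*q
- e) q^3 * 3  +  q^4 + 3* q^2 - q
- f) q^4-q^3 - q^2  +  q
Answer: a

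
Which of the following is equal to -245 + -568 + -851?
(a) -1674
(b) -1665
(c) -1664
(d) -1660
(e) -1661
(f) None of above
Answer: c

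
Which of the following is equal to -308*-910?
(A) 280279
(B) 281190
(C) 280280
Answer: C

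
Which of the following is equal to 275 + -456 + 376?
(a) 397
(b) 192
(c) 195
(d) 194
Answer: c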